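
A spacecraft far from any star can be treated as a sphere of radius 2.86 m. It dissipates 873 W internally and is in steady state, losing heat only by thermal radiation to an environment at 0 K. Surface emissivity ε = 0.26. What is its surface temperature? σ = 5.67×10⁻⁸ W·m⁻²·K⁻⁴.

Steady state: internal power = radiated power, P = εσA T⁴.
Radiating area A = 4πr² = 102.8 m².
T⁴ = P/(εσA) = 873/(0.26·5.67×10⁻⁸·102.8) = 5.761×10⁸ K⁴.
T = (5.761×10⁸)^(1/4).

T ≈ 155 K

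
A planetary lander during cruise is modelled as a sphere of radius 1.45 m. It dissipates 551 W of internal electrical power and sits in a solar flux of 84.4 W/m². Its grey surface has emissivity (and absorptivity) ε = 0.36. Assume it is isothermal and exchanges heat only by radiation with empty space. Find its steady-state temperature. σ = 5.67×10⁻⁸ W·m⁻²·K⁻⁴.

At steady state, absorbed solar power + internal power = radiated power.
Absorbed: α·S·A_cross = 0.36·84.4·6.605 = 200.7 W (cross-section πr²).
Total input = 200.7 + 551 = 751.7 W.
Radiated: εσ·A_surf·T⁴ with A_surf = 4πr² = 26.42 m².
T⁴ = 751.7/(0.36·5.67×10⁻⁸·26.42) = 1.394×10⁹ K⁴.

T ≈ 193 K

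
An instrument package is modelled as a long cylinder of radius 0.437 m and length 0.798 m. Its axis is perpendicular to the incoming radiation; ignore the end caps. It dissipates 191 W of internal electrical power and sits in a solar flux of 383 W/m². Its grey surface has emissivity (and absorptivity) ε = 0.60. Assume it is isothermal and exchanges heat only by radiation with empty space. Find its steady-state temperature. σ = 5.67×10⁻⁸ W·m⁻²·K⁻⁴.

T ≈ 262 K

At steady state, absorbed solar power + internal power = radiated power.
Absorbed: α·S·A_cross = 0.60·383·0.6975 = 160.3 W (cross-section 2rL).
Total input = 160.3 + 191 = 351.3 W.
Radiated: εσ·A_surf·T⁴ with A_surf = 2πrL = 2.191 m².
T⁴ = 351.3/(0.60·5.67×10⁻⁸·2.191) = 4.712×10⁹ K⁴.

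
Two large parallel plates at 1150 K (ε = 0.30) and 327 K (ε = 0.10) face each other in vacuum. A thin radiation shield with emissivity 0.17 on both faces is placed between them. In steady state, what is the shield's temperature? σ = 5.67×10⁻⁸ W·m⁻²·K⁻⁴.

T_s ≈ 1030 K

In steady state the net flux on the hot side equals that on the cold side.
σ(T₁⁴−T_s⁴)/D₁ = σ(T_s⁴−T₂⁴)/D₂, with D₁ = 1/ε₁+1/ε_s−1 = 8.216, D₂ = 1/ε_s+1/ε₂−1 = 14.88.
Solve for T_s⁴: T_s⁴ = (D₂·T₁⁴ + D₁·T₂⁴)/(D₁+D₂) = 1.131×10¹² K⁴.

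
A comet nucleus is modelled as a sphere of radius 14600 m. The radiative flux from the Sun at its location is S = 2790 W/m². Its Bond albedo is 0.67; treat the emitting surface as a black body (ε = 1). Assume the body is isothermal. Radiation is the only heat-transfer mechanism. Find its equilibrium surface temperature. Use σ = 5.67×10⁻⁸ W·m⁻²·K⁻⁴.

T ≈ 252 K

At equilibrium, absorbed power = emitted power.
Absorbing cross-section = πr² = 6.697×10⁸ m²; emitting surface = 4πr² = 2.679×10⁹ m² (ratio 4).
(1−a)S·A_cross = εσ·A_surf·T⁴  ⇒  T⁴ = (1−a)S/(4σ).
T⁴ = 0.330·2790/(4·5.67×10⁻⁸) = 4.060×10⁹ K⁴.
T = (4.060×10⁹)^(1/4).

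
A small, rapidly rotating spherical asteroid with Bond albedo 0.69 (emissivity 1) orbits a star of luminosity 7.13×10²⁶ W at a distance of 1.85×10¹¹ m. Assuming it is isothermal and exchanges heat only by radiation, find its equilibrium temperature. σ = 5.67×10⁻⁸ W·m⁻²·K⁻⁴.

First find the stellar flux at distance d: S = L/(4πd²) = 7.13×10²⁶/(4π·(1.85×10¹¹)²) = 1658 W/m².
For an isothermal sphere, absorbed (1−a)S·πr² = emitted σ·4πr²·T⁴, so T⁴ = (1−a)S/(4σ).
T⁴ = 0.310·1658/(4·5.67×10⁻⁸) = 2.266×10⁹ K⁴.

T ≈ 218 K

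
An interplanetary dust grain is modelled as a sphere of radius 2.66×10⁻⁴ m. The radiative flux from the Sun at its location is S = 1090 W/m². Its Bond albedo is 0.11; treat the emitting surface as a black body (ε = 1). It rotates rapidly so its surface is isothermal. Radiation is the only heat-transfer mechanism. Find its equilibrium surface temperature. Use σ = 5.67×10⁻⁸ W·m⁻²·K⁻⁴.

T ≈ 256 K

At equilibrium, absorbed power = emitted power.
Absorbing cross-section = πr² = 2.223×10⁻⁷ m²; emitting surface = 4πr² = 8.891×10⁻⁷ m² (ratio 4).
(1−a)S·A_cross = εσ·A_surf·T⁴  ⇒  T⁴ = (1−a)S/(4σ).
T⁴ = 0.890·1090/(4·5.67×10⁻⁸) = 4.277×10⁹ K⁴.
T = (4.277×10⁹)^(1/4).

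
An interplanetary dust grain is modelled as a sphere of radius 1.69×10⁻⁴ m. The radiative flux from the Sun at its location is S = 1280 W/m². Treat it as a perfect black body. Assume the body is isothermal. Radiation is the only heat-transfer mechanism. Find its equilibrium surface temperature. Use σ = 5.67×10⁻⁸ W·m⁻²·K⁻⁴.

T ≈ 274 K

At equilibrium, absorbed power = emitted power.
Absorbing cross-section = πr² = 8.973×10⁻⁸ m²; emitting surface = 4πr² = 3.589×10⁻⁷ m² (ratio 4).
S·A_cross = εσ·A_surf·T⁴  ⇒  T⁴ = S/(4σ).
T⁴ = 1.00·1280/(4·5.67×10⁻⁸) = 5.644×10⁹ K⁴.
T = (5.644×10⁹)^(1/4).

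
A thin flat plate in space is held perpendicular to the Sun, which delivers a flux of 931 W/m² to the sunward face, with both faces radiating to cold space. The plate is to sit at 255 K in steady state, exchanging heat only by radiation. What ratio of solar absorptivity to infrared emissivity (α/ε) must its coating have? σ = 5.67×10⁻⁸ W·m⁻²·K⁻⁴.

α/ε ≈ 0.515

Balance: αS·A = εσ·2A·T⁴ ⇒ α/ε = 2σT⁴/S.
α/ε = 2·5.67×10⁻⁸·(255)⁴/931 = 2·5.67×10⁻⁸·4.228×10⁹/931.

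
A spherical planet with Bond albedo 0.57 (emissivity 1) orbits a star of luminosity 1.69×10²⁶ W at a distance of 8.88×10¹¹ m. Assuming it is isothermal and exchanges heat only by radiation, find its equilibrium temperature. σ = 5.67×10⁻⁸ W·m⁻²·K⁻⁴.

T ≈ 75.4 K

First find the stellar flux at distance d: S = L/(4πd²) = 1.69×10²⁶/(4π·(8.88×10¹¹)²) = 17.05 W/m².
For an isothermal sphere, absorbed (1−a)S·πr² = emitted σ·4πr²·T⁴, so T⁴ = (1−a)S/(4σ).
T⁴ = 0.430·17.05/(4·5.67×10⁻⁸) = 3.234×10⁷ K⁴.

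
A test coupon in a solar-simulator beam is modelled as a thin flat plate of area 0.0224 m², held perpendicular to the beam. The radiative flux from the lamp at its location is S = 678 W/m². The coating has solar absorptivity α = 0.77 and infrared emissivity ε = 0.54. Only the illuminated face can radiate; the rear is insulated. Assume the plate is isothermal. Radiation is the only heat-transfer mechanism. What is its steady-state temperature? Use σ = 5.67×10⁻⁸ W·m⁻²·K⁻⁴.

T ≈ 361 K

At equilibrium, absorbed power = emitted power.
Absorbing cross-section = A = 0.02240 m²; emitting surface = A = 0.02240 m² (ratio 1).
αS·A_cross = εσ·A_surf·T⁴  ⇒  T⁴ = αS/(ε·1σ).
T⁴ = 0.770·678/(0.54·1·5.67×10⁻⁸) = 1.705×10¹⁰ K⁴.
T = (1.705×10¹⁰)^(1/4).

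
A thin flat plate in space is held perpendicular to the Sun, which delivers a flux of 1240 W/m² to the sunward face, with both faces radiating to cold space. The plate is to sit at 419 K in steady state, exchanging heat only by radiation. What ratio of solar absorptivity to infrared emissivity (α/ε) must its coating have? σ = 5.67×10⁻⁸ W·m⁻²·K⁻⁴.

Balance: αS·A = εσ·2A·T⁴ ⇒ α/ε = 2σT⁴/S.
α/ε = 2·5.67×10⁻⁸·(419)⁴/1240 = 2·5.67×10⁻⁸·3.082×10¹⁰/1240.

α/ε ≈ 2.82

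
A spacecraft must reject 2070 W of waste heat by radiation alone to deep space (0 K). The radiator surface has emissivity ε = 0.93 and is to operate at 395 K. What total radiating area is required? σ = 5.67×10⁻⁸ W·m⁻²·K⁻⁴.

P = εσA T⁴ ⇒ A = P/(εσT⁴).
T⁴ = 2.434×10¹⁰ K⁴.
A = 2070/(0.93 × 5.67×10⁻⁸ × 2.434×10¹⁰).

A ≈ 1.61 m²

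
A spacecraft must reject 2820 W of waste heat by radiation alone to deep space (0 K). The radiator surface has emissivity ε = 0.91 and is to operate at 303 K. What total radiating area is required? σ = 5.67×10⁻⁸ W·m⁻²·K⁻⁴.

P = εσA T⁴ ⇒ A = P/(εσT⁴).
T⁴ = 8.429×10⁹ K⁴.
A = 2820/(0.91 × 5.67×10⁻⁸ × 8.429×10⁹).

A ≈ 6.48 m²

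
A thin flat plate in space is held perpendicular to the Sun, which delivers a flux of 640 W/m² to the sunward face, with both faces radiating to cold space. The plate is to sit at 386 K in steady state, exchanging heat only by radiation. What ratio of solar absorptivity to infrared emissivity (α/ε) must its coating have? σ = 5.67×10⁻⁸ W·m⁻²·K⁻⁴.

α/ε ≈ 3.93

Balance: αS·A = εσ·2A·T⁴ ⇒ α/ε = 2σT⁴/S.
α/ε = 2·5.67×10⁻⁸·(386)⁴/640 = 2·5.67×10⁻⁸·2.220×10¹⁰/640.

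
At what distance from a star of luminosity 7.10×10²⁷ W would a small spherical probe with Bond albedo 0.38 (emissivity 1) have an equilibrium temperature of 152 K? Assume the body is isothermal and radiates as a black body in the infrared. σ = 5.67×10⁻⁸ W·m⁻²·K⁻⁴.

d ≈ 1.70×10¹² m

For an isothermal black-emitting sphere, (1−a)S·πr² = σ·4πr²·T⁴ ⇒ S = 4σT⁴/(1−a).
S = 4·5.67×10⁻⁸·(152)⁴/0.620 = 195.3 W/m².
Flux falls as S = L/(4πd²), so d = √(L/(4πS)) = √(7.10×10²⁷/(4π·195.3)).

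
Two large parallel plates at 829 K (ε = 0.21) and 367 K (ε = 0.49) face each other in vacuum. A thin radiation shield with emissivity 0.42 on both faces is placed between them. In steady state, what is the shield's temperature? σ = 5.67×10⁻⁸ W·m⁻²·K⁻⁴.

In steady state the net flux on the hot side equals that on the cold side.
σ(T₁⁴−T_s⁴)/D₁ = σ(T_s⁴−T₂⁴)/D₂, with D₁ = 1/ε₁+1/ε_s−1 = 6.143, D₂ = 1/ε_s+1/ε₂−1 = 3.422.
Solve for T_s⁴: T_s⁴ = (D₂·T₁⁴ + D₁·T₂⁴)/(D₁+D₂) = 1.806×10¹¹ K⁴.

T_s ≈ 652 K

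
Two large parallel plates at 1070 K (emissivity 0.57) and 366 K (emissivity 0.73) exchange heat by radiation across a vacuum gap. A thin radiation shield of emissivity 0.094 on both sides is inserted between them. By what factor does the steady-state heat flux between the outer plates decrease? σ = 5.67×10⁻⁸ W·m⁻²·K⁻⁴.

Without shield: q₀ = σΔ(T⁴)/(1/ε₁+1/ε₂−1) with denominator 2.124.
With shield the two gaps are in series; the resistances add: (1/ε₁+1/ε_s−1)+(1/ε_s+1/ε₂−1) = 11.39+11.01 = 22.40.
Heat-flux ratio q₀/q = 22.40/2.124.

factor ≈ 10.5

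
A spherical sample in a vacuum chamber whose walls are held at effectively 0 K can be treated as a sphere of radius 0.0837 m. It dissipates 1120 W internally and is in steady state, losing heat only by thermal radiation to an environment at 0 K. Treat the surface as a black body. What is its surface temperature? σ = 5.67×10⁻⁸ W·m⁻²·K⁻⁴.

T ≈ 688 K

Steady state: internal power = radiated power, P = εσA T⁴.
Radiating area A = 4πr² = 0.08804 m².
T⁴ = P/(εσA) = 1120/(1.0·5.67×10⁻⁸·0.08804) = 2.244×10¹¹ K⁴.
T = (2.244×10¹¹)^(1/4).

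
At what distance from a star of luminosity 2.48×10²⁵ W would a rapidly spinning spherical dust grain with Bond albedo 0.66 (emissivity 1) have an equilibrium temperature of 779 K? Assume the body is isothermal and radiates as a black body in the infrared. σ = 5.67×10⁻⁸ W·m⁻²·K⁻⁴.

For an isothermal black-emitting sphere, (1−a)S·πr² = σ·4πr²·T⁴ ⇒ S = 4σT⁴/(1−a).
S = 4·5.67×10⁻⁸·(779)⁴/0.340 = 2.456×10⁵ W/m².
Flux falls as S = L/(4πd²), so d = √(L/(4πS)) = √(2.48×10²⁵/(4π·2.456×10⁵)).

d ≈ 2.83×10⁹ m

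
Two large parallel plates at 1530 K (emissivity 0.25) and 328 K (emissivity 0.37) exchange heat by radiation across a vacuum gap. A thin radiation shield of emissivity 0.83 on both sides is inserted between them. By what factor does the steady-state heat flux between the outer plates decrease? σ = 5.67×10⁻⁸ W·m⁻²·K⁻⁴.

Without shield: q₀ = σΔ(T⁴)/(1/ε₁+1/ε₂−1) with denominator 5.703.
With shield the two gaps are in series; the resistances add: (1/ε₁+1/ε_s−1)+(1/ε_s+1/ε₂−1) = 4.205+2.908 = 7.112.
Heat-flux ratio q₀/q = 7.112/5.703.

factor ≈ 1.25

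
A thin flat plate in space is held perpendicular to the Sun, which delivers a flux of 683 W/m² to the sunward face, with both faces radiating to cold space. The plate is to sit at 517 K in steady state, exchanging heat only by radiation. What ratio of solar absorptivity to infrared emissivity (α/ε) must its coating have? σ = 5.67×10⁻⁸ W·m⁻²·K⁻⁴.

α/ε ≈ 11.9

Balance: αS·A = εσ·2A·T⁴ ⇒ α/ε = 2σT⁴/S.
α/ε = 2·5.67×10⁻⁸·(517)⁴/683 = 2·5.67×10⁻⁸·7.144×10¹⁰/683.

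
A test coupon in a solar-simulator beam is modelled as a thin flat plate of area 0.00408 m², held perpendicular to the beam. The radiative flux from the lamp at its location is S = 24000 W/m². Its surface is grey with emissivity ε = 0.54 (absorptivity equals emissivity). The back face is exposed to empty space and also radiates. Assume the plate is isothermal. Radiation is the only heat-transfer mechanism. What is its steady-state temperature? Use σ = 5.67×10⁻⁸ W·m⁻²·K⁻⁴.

At equilibrium, absorbed power = emitted power.
Absorbing cross-section = A = 0.004080 m²; emitting surface = 2A = 0.008160 m² (ratio 2).
εS·A_cross = εσ·A_surf·T⁴  ⇒  T⁴ = S/(2σ)   (ε cancels).
T⁴ = 24000/(2·5.67×10⁻⁸) = 2.116×10¹¹ K⁴.
T = (2.116×10¹¹)^(1/4).

T ≈ 678 K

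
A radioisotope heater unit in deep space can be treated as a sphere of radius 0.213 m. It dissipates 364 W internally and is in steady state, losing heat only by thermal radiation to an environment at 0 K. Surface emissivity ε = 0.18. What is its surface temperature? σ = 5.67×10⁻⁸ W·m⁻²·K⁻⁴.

T ≈ 500 K

Steady state: internal power = radiated power, P = εσA T⁴.
Radiating area A = 4πr² = 0.5701 m².
T⁴ = P/(εσA) = 364/(0.18·5.67×10⁻⁸·0.5701) = 6.256×10¹⁰ K⁴.
T = (6.256×10¹⁰)^(1/4).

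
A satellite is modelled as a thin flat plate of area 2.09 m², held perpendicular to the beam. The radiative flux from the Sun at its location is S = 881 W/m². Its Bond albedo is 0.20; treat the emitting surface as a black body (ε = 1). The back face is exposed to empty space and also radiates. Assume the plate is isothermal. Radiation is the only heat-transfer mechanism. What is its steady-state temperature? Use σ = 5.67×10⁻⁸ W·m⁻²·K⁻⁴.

At equilibrium, absorbed power = emitted power.
Absorbing cross-section = A = 2.090 m²; emitting surface = 2A = 4.180 m² (ratio 2).
(1−a)S·A_cross = εσ·A_surf·T⁴  ⇒  T⁴ = (1−a)S/(2σ).
T⁴ = 0.800·881/(2·5.67×10⁻⁸) = 6.215×10⁹ K⁴.
T = (6.215×10⁹)^(1/4).

T ≈ 281 K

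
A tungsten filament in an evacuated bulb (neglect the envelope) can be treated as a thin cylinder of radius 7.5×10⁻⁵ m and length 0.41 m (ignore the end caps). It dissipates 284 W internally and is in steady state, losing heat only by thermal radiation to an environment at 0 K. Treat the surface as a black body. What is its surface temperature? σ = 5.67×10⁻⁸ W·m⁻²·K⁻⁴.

Steady state: internal power = radiated power, P = εσA T⁴.
Radiating area A = 2πrL = 1.932×10⁻⁴ m².
T⁴ = P/(εσA) = 284/(1.0·5.67×10⁻⁸·1.932×10⁻⁴) = 2.592×10¹³ K⁴.
T = (2.592×10¹³)^(1/4).

T ≈ 2260 K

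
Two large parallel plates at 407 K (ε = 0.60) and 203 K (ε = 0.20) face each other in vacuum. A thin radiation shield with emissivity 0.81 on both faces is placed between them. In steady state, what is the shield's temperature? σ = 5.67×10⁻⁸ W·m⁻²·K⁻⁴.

In steady state the net flux on the hot side equals that on the cold side.
σ(T₁⁴−T_s⁴)/D₁ = σ(T_s⁴−T₂⁴)/D₂, with D₁ = 1/ε₁+1/ε_s−1 = 1.901, D₂ = 1/ε_s+1/ε₂−1 = 5.235.
Solve for T_s⁴: T_s⁴ = (D₂·T₁⁴ + D₁·T₂⁴)/(D₁+D₂) = 2.058×10¹⁰ K⁴.

T_s ≈ 379 K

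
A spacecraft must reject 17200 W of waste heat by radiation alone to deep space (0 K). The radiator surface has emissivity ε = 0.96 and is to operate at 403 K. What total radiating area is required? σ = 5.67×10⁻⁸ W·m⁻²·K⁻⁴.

A ≈ 12.0 m²

P = εσA T⁴ ⇒ A = P/(εσT⁴).
T⁴ = 2.638×10¹⁰ K⁴.
A = 17200/(0.96 × 5.67×10⁻⁸ × 2.638×10¹⁰).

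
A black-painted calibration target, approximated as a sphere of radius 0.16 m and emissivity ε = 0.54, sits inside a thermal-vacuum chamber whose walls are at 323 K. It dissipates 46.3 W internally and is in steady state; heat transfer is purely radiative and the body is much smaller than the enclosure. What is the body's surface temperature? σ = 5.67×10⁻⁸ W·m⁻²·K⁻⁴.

For a small grey body in a large enclosure, net radiated power = εσA(T⁴ − T_w⁴).
Steady state: P = εσA(T⁴ − T_w⁴) with A = 4πr² = 0.3217 m².
T⁴ = P/(εσA) + T_w⁴ = 46.3/(0.54·5.67×10⁻⁸·0.3217) + (323)⁴
    = 4.701×10⁹ + 1.088×10¹⁰ = 1.559×10¹⁰ K⁴.

T ≈ 353 K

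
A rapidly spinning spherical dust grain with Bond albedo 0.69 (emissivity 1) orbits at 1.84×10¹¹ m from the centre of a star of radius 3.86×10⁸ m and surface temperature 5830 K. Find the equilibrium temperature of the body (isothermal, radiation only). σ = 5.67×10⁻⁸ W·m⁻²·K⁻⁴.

The star's surface emits σT_*⁴; at distance d the flux is S = σT_*⁴(R_*/d)².
S = 5.67×10⁻⁸·(5830)⁴·(3.86×10⁸/1.84×10¹¹)² = 288.3 W/m².
For an isothermal sphere T⁴ = (1−a)S/(4σ) = 3.940×10⁸ K⁴.

T ≈ 141 K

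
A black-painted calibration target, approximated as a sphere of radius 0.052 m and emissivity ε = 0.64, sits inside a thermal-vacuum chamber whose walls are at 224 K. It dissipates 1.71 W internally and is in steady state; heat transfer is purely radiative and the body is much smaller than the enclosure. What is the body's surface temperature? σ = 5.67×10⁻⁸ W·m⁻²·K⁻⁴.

T ≈ 250 K

For a small grey body in a large enclosure, net radiated power = εσA(T⁴ − T_w⁴).
Steady state: P = εσA(T⁴ − T_w⁴) with A = 4πr² = 0.03398 m².
T⁴ = P/(εσA) + T_w⁴ = 1.71/(0.64·5.67×10⁻⁸·0.03398) + (224)⁴
    = 1.387×10⁹ + 2.518×10⁹ = 3.904×10⁹ K⁴.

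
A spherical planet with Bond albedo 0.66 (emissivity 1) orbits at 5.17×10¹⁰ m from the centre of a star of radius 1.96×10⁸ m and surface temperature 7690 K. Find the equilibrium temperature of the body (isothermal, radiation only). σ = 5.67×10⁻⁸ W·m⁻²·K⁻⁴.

The star's surface emits σT_*⁴; at distance d the flux is S = σT_*⁴(R_*/d)².
S = 5.67×10⁻⁸·(7690)⁴·(1.96×10⁸/5.17×10¹⁰)² = 2850 W/m².
For an isothermal sphere T⁴ = (1−a)S/(4σ) = 4.272×10⁹ K⁴.

T ≈ 256 K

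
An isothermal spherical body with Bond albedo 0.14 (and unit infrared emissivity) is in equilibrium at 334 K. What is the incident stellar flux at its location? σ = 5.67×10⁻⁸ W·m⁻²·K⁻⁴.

(1−a)S·πr² = σ·4πr²·T⁴ ⇒ S = 4σT⁴/(1−a).
S = 4·5.67×10⁻⁸·1.244×10¹⁰/0.860.

S ≈ 3280 W/m²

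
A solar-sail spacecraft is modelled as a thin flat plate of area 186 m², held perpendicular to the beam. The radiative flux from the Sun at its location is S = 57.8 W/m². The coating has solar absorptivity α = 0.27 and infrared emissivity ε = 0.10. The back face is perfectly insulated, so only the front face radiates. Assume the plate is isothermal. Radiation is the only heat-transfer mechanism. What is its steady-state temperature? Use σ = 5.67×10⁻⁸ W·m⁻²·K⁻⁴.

At equilibrium, absorbed power = emitted power.
Absorbing cross-section = A = 186.0 m²; emitting surface = A = 186.0 m² (ratio 1).
αS·A_cross = εσ·A_surf·T⁴  ⇒  T⁴ = αS/(ε·1σ).
T⁴ = 0.270·57.8/(0.10·1·5.67×10⁻⁸) = 2.752×10⁹ K⁴.
T = (2.752×10⁹)^(1/4).

T ≈ 229 K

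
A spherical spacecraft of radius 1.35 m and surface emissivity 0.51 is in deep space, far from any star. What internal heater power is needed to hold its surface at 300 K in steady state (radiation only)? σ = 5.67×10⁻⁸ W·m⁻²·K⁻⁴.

P = εσ·4πr²·T⁴.
4πr² = 22.90 m²; T⁴ = 8.100×10⁹ K⁴.
P = 0.51·5.67×10⁻⁸·22.90·8.100×10⁹.

P ≈ 5360 W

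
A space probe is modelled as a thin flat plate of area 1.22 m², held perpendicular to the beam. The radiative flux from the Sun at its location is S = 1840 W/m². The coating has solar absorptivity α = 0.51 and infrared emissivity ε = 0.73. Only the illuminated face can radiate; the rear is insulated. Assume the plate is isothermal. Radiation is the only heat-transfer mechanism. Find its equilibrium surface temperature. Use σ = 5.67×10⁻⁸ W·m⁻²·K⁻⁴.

At equilibrium, absorbed power = emitted power.
Absorbing cross-section = A = 1.220 m²; emitting surface = A = 1.220 m² (ratio 1).
αS·A_cross = εσ·A_surf·T⁴  ⇒  T⁴ = αS/(ε·1σ).
T⁴ = 0.510·1840/(0.73·1·5.67×10⁻⁸) = 2.267×10¹⁰ K⁴.
T = (2.267×10¹⁰)^(1/4).

T ≈ 388 K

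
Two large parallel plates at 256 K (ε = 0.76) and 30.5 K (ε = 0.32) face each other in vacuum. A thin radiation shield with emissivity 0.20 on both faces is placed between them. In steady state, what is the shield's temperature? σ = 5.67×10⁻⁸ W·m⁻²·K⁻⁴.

In steady state the net flux on the hot side equals that on the cold side.
σ(T₁⁴−T_s⁴)/D₁ = σ(T_s⁴−T₂⁴)/D₂, with D₁ = 1/ε₁+1/ε_s−1 = 5.316, D₂ = 1/ε_s+1/ε₂−1 = 7.125.
Solve for T_s⁴: T_s⁴ = (D₂·T₁⁴ + D₁·T₂⁴)/(D₁+D₂) = 2.460×10⁹ K⁴.

T_s ≈ 223 K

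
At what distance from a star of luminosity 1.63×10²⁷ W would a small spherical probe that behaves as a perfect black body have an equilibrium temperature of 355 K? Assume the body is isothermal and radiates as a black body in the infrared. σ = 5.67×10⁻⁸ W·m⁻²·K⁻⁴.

d ≈ 1.90×10¹¹ m

For an isothermal black-emitting sphere, (1−a)S·πr² = σ·4πr²·T⁴ ⇒ S = 4σT⁴/(1−a).
S = 4·5.67×10⁻⁸·(355)⁴/1.00 = 3602 W/m².
Flux falls as S = L/(4πd²), so d = √(L/(4πS)) = √(1.63×10²⁷/(4π·3602)).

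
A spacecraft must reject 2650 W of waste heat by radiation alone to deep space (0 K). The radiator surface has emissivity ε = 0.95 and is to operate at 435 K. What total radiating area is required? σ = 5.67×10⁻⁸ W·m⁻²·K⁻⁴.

A ≈ 1.37 m²

P = εσA T⁴ ⇒ A = P/(εσT⁴).
T⁴ = 3.581×10¹⁰ K⁴.
A = 2650/(0.95 × 5.67×10⁻⁸ × 3.581×10¹⁰).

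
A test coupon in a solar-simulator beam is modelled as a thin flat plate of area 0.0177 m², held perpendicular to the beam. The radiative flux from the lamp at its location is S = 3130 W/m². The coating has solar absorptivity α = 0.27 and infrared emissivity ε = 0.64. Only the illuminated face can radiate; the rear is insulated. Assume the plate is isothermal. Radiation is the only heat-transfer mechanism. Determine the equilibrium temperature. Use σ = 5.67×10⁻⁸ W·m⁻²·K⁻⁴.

T ≈ 391 K

At equilibrium, absorbed power = emitted power.
Absorbing cross-section = A = 0.01770 m²; emitting surface = A = 0.01770 m² (ratio 1).
αS·A_cross = εσ·A_surf·T⁴  ⇒  T⁴ = αS/(ε·1σ).
T⁴ = 0.270·3130/(0.64·1·5.67×10⁻⁸) = 2.329×10¹⁰ K⁴.
T = (2.329×10¹⁰)^(1/4).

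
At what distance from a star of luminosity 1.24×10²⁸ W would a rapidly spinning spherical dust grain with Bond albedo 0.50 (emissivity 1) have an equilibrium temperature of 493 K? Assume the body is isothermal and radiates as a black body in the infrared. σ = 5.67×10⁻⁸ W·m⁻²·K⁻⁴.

For an isothermal black-emitting sphere, (1−a)S·πr² = σ·4πr²·T⁴ ⇒ S = 4σT⁴/(1−a).
S = 4·5.67×10⁻⁸·(493)⁴/0.500 = 26800 W/m².
Flux falls as S = L/(4πd²), so d = √(L/(4πS)) = √(1.24×10²⁸/(4π·26800)).

d ≈ 1.92×10¹¹ m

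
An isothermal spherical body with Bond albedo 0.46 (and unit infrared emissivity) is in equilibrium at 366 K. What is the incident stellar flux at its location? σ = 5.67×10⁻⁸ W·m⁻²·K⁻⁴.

S ≈ 7540 W/m²

(1−a)S·πr² = σ·4πr²·T⁴ ⇒ S = 4σT⁴/(1−a).
S = 4·5.67×10⁻⁸·1.794×10¹⁰/0.540.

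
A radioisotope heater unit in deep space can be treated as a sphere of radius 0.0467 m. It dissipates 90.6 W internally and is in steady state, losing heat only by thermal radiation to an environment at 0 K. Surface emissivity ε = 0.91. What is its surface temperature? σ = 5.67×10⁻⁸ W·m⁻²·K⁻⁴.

T ≈ 503 K

Steady state: internal power = radiated power, P = εσA T⁴.
Radiating area A = 4πr² = 0.02741 m².
T⁴ = P/(εσA) = 90.6/(0.91·5.67×10⁻⁸·0.02741) = 6.407×10¹⁰ K⁴.
T = (6.407×10¹⁰)^(1/4).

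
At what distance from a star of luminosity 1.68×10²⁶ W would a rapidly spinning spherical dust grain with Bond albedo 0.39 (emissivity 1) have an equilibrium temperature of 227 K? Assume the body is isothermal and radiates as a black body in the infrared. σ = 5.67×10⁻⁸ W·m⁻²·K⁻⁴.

d ≈ 1.16×10¹¹ m

For an isothermal black-emitting sphere, (1−a)S·πr² = σ·4πr²·T⁴ ⇒ S = 4σT⁴/(1−a).
S = 4·5.67×10⁻⁸·(227)⁴/0.610 = 987.2 W/m².
Flux falls as S = L/(4πd²), so d = √(L/(4πS)) = √(1.68×10²⁶/(4π·987.2)).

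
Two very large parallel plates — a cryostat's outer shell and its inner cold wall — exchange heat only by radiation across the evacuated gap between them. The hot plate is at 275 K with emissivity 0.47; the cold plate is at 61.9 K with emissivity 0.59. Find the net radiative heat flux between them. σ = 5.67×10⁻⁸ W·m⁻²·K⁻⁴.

For two infinite grey parallel plates, q = σ(T₁⁴ − T₂⁴)/(1/ε₁ + 1/ε₂ − 1).
T₁⁴ − T₂⁴ = 5.719×10⁹ − 1.468×10⁷ = 5.704×10⁹ K⁴.
1/ε₁ + 1/ε₂ − 1 = 2.128 + 1.695 − 1 = 2.823.
q = 5.67×10⁻⁸ × 5.704×10⁹ / 2.823.

q ≈ 115 W/m²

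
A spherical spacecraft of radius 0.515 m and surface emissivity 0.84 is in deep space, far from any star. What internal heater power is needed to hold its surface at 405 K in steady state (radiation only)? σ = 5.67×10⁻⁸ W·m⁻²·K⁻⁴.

P = εσ·4πr²·T⁴.
4πr² = 3.333 m²; T⁴ = 2.690×10¹⁰ K⁴.
P = 0.84·5.67×10⁻⁸·3.333·2.690×10¹⁰.

P ≈ 4270 W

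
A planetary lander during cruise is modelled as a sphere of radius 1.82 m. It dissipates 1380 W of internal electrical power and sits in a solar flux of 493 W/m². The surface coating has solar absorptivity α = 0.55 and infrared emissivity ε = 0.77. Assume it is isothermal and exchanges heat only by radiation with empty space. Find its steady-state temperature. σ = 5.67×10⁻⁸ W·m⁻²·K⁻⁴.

T ≈ 219 K

At steady state, absorbed solar power + internal power = radiated power.
Absorbed: α·S·A_cross = 0.55·493·10.41 = 2822 W (cross-section πr²).
Total input = 2822 + 1380 = 4202 W.
Radiated: εσ·A_surf·T⁴ with A_surf = 4πr² = 41.62 m².
T⁴ = 4202/(0.77·5.67×10⁻⁸·41.62) = 2.312×10⁹ K⁴.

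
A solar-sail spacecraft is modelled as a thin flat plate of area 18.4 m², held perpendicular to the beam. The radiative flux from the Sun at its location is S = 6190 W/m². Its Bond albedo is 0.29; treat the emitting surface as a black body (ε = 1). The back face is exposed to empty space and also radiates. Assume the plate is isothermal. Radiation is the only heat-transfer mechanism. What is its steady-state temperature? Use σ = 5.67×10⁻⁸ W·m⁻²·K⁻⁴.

T ≈ 444 K

At equilibrium, absorbed power = emitted power.
Absorbing cross-section = A = 18.40 m²; emitting surface = 2A = 36.80 m² (ratio 2).
(1−a)S·A_cross = εσ·A_surf·T⁴  ⇒  T⁴ = (1−a)S/(2σ).
T⁴ = 0.710·6190/(2·5.67×10⁻⁸) = 3.876×10¹⁰ K⁴.
T = (3.876×10¹⁰)^(1/4).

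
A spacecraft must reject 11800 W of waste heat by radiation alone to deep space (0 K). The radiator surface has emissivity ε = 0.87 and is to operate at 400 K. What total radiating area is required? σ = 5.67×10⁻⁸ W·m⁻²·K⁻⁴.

P = εσA T⁴ ⇒ A = P/(εσT⁴).
T⁴ = 2.560×10¹⁰ K⁴.
A = 11800/(0.87 × 5.67×10⁻⁸ × 2.560×10¹⁰).

A ≈ 9.34 m²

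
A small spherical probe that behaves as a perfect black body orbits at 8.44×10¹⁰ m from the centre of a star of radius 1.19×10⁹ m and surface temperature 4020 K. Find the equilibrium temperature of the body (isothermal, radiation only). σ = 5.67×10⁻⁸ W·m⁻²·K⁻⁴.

The star's surface emits σT_*⁴; at distance d the flux is S = σT_*⁴(R_*/d)².
S = 5.67×10⁻⁸·(4020)⁴·(1.19×10⁹/8.44×10¹⁰)² = 2944 W/m².
For an isothermal sphere T⁴ = (1−a)S/(4σ) = 1.298×10¹⁰ K⁴.

T ≈ 338 K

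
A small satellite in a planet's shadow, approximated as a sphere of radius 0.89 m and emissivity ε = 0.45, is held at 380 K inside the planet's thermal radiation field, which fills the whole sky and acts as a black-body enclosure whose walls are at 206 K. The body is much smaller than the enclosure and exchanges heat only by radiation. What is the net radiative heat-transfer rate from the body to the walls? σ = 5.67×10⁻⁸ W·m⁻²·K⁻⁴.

For a small grey body in a large enclosure: P_net = εσA(T_body⁴ − T_wall⁴).
A = 4πr² = 9.954 m²; T_body⁴ − T_wall⁴ = 2.085×10¹⁰ − 1.801×10⁹ = 1.905×10¹⁰ K⁴.
|P_net| = 0.45·5.67×10⁻⁸·9.954·1.905×10¹⁰.

P_net ≈ 4840 W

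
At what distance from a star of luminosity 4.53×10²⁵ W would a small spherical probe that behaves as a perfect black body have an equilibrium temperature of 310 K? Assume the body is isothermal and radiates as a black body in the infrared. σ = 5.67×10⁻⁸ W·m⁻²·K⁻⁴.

d ≈ 4.15×10¹⁰ m

For an isothermal black-emitting sphere, (1−a)S·πr² = σ·4πr²·T⁴ ⇒ S = 4σT⁴/(1−a).
S = 4·5.67×10⁻⁸·(310)⁴/1.00 = 2095 W/m².
Flux falls as S = L/(4πd²), so d = √(L/(4πS)) = √(4.53×10²⁵/(4π·2095)).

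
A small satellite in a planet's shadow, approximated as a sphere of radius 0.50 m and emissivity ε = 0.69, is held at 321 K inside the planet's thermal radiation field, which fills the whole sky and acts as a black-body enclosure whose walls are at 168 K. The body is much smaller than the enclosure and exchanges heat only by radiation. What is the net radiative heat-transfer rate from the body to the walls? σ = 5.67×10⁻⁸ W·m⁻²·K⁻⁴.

For a small grey body in a large enclosure: P_net = εσA(T_body⁴ − T_wall⁴).
A = 4πr² = 3.142 m²; T_body⁴ − T_wall⁴ = 1.062×10¹⁰ − 7.966×10⁸ = 9.821×10⁹ K⁴.
|P_net| = 0.69·5.67×10⁻⁸·3.142·9.821×10⁹.

P_net ≈ 1210 W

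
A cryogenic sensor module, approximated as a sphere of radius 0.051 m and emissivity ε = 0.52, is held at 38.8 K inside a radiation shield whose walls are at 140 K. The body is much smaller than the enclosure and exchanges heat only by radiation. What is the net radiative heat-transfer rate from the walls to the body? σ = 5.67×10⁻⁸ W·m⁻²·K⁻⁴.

P_net ≈ 0.368 W

For a small grey body in a large enclosure: P_net = εσA(T_body⁴ − T_wall⁴).
A = 4πr² = 0.03269 m²; T_body⁴ − T_wall⁴ = 2.266×10⁶ − 3.842×10⁸ = -3.819×10⁸ K⁴.
|P_net| = 0.52·5.67×10⁻⁸·0.03269·3.819×10⁸.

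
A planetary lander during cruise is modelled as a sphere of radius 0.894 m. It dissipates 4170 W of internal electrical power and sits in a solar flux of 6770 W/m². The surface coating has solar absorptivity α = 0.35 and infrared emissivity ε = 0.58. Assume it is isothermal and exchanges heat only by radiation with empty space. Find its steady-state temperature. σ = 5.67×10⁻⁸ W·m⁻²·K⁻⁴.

At steady state, absorbed solar power + internal power = radiated power.
Absorbed: α·S·A_cross = 0.35·6770·2.511 = 5950 W (cross-section πr²).
Total input = 5950 + 4170 = 10120 W.
Radiated: εσ·A_surf·T⁴ with A_surf = 4πr² = 10.04 m².
T⁴ = 10120/(0.58·5.67×10⁻⁸·10.04) = 3.064×10¹⁰ K⁴.

T ≈ 418 K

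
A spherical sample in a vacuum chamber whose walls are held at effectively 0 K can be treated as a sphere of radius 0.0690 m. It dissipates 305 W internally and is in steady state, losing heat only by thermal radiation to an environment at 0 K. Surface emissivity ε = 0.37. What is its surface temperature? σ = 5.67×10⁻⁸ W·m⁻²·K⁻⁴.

Steady state: internal power = radiated power, P = εσA T⁴.
Radiating area A = 4πr² = 0.05983 m².
T⁴ = P/(εσA) = 305/(0.37·5.67×10⁻⁸·0.05983) = 2.430×10¹¹ K⁴.
T = (2.430×10¹¹)^(1/4).

T ≈ 702 K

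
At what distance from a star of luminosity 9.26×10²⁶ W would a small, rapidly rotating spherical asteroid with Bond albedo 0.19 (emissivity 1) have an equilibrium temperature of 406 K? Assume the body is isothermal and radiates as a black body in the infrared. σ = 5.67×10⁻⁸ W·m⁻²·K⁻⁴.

d ≈ 9.84×10¹⁰ m

For an isothermal black-emitting sphere, (1−a)S·πr² = σ·4πr²·T⁴ ⇒ S = 4σT⁴/(1−a).
S = 4·5.67×10⁻⁸·(406)⁴/0.810 = 7608 W/m².
Flux falls as S = L/(4πd²), so d = √(L/(4πS)) = √(9.26×10²⁶/(4π·7608)).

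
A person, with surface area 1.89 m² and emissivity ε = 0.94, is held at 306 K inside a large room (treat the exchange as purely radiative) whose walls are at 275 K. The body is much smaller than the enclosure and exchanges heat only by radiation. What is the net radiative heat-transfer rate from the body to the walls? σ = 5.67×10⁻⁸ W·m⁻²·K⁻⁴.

P_net ≈ 307 W

For a small grey body in a large enclosure: P_net = εσA(T_body⁴ − T_wall⁴).
A = 1.89 m²; T_body⁴ − T_wall⁴ = 8.768×10⁹ − 5.719×10⁹ = 3.049×10⁹ K⁴.
|P_net| = 0.94·5.67×10⁻⁸·1.890·3.049×10⁹.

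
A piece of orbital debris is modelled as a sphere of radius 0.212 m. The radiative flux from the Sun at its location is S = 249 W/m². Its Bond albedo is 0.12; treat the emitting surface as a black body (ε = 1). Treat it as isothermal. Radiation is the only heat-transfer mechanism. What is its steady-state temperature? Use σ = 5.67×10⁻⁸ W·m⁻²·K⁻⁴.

T ≈ 176 K

At equilibrium, absorbed power = emitted power.
Absorbing cross-section = πr² = 0.1412 m²; emitting surface = 4πr² = 0.5648 m² (ratio 4).
(1−a)S·A_cross = εσ·A_surf·T⁴  ⇒  T⁴ = (1−a)S/(4σ).
T⁴ = 0.880·249/(4·5.67×10⁻⁸) = 9.661×10⁸ K⁴.
T = (9.661×10⁸)^(1/4).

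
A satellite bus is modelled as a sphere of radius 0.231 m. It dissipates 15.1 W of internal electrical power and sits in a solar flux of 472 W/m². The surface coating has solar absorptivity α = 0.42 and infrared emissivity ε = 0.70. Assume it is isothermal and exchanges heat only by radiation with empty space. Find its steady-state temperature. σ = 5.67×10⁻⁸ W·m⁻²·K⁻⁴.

T ≈ 206 K

At steady state, absorbed solar power + internal power = radiated power.
Absorbed: α·S·A_cross = 0.42·472·0.1676 = 33.23 W (cross-section πr²).
Total input = 33.23 + 15.1 = 48.33 W.
Radiated: εσ·A_surf·T⁴ with A_surf = 4πr² = 0.6706 m².
T⁴ = 48.33/(0.70·5.67×10⁻⁸·0.6706) = 1.816×10⁹ K⁴.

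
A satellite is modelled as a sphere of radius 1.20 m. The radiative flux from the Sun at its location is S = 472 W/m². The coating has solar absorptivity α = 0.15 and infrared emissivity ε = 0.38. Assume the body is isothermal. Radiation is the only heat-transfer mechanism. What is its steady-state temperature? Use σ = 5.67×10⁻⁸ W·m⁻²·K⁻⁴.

At equilibrium, absorbed power = emitted power.
Absorbing cross-section = πr² = 4.524 m²; emitting surface = 4πr² = 18.10 m² (ratio 4).
αS·A_cross = εσ·A_surf·T⁴  ⇒  T⁴ = αS/(ε·4σ).
T⁴ = 0.150·472/(0.38·4·5.67×10⁻⁸) = 8.215×10⁸ K⁴.
T = (8.215×10⁸)^(1/4).

T ≈ 169 K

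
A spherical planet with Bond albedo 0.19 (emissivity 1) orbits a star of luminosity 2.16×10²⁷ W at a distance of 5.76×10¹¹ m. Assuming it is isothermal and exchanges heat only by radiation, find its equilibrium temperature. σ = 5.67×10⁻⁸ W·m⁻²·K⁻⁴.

First find the stellar flux at distance d: S = L/(4πd²) = 2.16×10²⁷/(4π·(5.76×10¹¹)²) = 518.1 W/m².
For an isothermal sphere, absorbed (1−a)S·πr² = emitted σ·4πr²·T⁴, so T⁴ = (1−a)S/(4σ).
T⁴ = 0.810·518.1/(4·5.67×10⁻⁸) = 1.850×10⁹ K⁴.

T ≈ 207 K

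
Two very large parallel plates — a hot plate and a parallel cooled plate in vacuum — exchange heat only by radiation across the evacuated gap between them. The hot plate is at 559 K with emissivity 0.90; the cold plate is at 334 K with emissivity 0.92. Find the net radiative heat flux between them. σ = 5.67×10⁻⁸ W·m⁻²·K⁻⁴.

For two infinite grey parallel plates, q = σ(T₁⁴ − T₂⁴)/(1/ε₁ + 1/ε₂ − 1).
T₁⁴ − T₂⁴ = 9.764×10¹⁰ − 1.244×10¹⁰ = 8.520×10¹⁰ K⁴.
1/ε₁ + 1/ε₂ − 1 = 1.111 + 1.087 − 1 = 1.198.
q = 5.67×10⁻⁸ × 8.520×10¹⁰ / 1.198.

q ≈ 4030 W/m²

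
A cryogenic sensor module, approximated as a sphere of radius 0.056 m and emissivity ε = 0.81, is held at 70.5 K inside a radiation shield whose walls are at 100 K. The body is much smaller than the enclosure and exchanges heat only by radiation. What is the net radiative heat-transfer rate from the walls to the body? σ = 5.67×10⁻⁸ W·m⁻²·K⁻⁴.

P_net ≈ 0.136 W

For a small grey body in a large enclosure: P_net = εσA(T_body⁴ − T_wall⁴).
A = 4πr² = 0.03941 m²; T_body⁴ − T_wall⁴ = 2.470×10⁷ − 1.000×10⁸ = -7.530×10⁷ K⁴.
|P_net| = 0.81·5.67×10⁻⁸·0.03941·7.530×10⁷.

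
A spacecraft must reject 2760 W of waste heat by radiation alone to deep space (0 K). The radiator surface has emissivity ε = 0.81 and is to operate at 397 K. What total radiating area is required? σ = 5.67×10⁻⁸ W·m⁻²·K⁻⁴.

P = εσA T⁴ ⇒ A = P/(εσT⁴).
T⁴ = 2.484×10¹⁰ K⁴.
A = 2760/(0.81 × 5.67×10⁻⁸ × 2.484×10¹⁰).

A ≈ 2.42 m²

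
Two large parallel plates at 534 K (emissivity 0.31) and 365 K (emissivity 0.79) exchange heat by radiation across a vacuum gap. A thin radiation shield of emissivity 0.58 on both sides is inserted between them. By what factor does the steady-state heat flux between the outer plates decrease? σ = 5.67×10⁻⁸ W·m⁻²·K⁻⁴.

Without shield: q₀ = σΔ(T⁴)/(1/ε₁+1/ε₂−1) with denominator 3.492.
With shield the two gaps are in series; the resistances add: (1/ε₁+1/ε_s−1)+(1/ε_s+1/ε₂−1) = 3.950+1.990 = 5.940.
Heat-flux ratio q₀/q = 5.940/3.492.

factor ≈ 1.70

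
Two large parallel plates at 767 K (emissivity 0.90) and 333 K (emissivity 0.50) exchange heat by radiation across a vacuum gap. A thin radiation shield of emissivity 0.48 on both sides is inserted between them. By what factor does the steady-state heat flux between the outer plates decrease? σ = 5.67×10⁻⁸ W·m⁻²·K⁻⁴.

Without shield: q₀ = σΔ(T⁴)/(1/ε₁+1/ε₂−1) with denominator 2.111.
With shield the two gaps are in series; the resistances add: (1/ε₁+1/ε_s−1)+(1/ε_s+1/ε₂−1) = 2.194+3.083 = 5.278.
Heat-flux ratio q₀/q = 5.278/2.111.

factor ≈ 2.50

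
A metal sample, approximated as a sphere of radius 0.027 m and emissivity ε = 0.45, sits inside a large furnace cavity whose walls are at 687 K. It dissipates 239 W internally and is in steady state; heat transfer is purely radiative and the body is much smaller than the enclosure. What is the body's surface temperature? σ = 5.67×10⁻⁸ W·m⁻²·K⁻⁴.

For a small grey body in a large enclosure, net radiated power = εσA(T⁴ − T_w⁴).
Steady state: P = εσA(T⁴ − T_w⁴) with A = 4πr² = 0.009161 m².
T⁴ = P/(εσA) + T_w⁴ = 239/(0.45·5.67×10⁻⁸·0.009161) + (687)⁴
    = 1.023×10¹² + 2.228×10¹¹ = 1.245×10¹² K⁴.

T ≈ 1060 K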